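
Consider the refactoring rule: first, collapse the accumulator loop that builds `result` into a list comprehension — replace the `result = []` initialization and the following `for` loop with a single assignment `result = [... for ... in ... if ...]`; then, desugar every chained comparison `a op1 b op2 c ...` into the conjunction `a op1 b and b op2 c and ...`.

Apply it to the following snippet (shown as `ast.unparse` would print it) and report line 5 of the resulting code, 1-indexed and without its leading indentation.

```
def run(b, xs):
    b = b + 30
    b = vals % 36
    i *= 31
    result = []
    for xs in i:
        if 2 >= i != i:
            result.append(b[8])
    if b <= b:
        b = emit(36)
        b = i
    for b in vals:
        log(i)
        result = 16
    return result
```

Transformed code:
def run(b, xs):
    b = b + 30
    b = vals % 36
    i *= 31
    result = [b[8] for xs in i if 2 >= i and i != i]
    if b <= b:
        b = emit(36)
        b = i
    for b in vals:
        log(i)
        result = 16
    return result

result = [b[8] for xs in i if 2 >= i and i != i]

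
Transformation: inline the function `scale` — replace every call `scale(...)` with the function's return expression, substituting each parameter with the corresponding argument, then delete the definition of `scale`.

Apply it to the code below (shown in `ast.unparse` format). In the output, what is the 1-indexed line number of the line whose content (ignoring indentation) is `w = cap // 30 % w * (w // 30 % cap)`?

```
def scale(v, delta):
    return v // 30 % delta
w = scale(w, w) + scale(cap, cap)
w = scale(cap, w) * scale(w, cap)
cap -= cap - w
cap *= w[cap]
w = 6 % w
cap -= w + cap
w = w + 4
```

2

Transformed code:
w = w // 30 % w + cap // 30 % cap
w = cap // 30 % w * (w // 30 % cap)
cap -= cap - w
cap *= w[cap]
w = 6 % w
cap -= w + cap
w = w + 4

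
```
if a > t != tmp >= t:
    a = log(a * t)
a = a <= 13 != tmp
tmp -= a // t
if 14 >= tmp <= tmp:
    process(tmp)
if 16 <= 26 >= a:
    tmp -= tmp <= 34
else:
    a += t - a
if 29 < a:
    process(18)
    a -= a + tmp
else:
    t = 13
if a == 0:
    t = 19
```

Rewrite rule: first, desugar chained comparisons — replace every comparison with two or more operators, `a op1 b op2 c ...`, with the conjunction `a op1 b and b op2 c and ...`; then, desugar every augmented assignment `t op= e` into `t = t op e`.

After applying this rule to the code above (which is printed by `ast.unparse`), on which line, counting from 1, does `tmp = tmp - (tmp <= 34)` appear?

8

Transformed code:
if a > t and t != tmp and (tmp >= t):
    a = log(a * t)
a = a <= 13 and 13 != tmp
tmp = tmp - a // t
if 14 >= tmp and tmp <= tmp:
    process(tmp)
if 16 <= 26 and 26 >= a:
    tmp = tmp - (tmp <= 34)
else:
    a = a + (t - a)
if 29 < a:
    process(18)
    a = a - (a + tmp)
else:
    t = 13
if a == 0:
    t = 19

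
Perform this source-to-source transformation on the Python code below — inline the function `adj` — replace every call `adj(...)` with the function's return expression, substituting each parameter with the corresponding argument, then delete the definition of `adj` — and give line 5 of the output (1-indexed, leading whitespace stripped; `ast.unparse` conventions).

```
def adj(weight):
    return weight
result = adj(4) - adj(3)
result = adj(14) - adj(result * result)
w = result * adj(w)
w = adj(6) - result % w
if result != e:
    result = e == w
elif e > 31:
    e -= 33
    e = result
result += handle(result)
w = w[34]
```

Transformed code:
result = 4 - 3
result = 14 - result * result
w = result * w
w = 6 - result % w
if result != e:
    result = e == w
elif e > 31:
    e -= 33
    e = result
result += handle(result)
w = w[34]

if result != e:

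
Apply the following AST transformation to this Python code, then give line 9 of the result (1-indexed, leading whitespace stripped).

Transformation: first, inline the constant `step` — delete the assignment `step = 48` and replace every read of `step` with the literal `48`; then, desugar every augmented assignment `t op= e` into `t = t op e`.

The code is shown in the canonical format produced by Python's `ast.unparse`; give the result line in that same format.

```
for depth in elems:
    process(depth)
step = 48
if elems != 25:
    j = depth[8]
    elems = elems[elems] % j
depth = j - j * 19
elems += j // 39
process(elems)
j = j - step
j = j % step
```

j = j - 48

Transformed code:
for depth in elems:
    process(depth)
if elems != 25:
    j = depth[8]
    elems = elems[elems] % j
depth = j - j * 19
elems = elems + j // 39
process(elems)
j = j - 48
j = j % 48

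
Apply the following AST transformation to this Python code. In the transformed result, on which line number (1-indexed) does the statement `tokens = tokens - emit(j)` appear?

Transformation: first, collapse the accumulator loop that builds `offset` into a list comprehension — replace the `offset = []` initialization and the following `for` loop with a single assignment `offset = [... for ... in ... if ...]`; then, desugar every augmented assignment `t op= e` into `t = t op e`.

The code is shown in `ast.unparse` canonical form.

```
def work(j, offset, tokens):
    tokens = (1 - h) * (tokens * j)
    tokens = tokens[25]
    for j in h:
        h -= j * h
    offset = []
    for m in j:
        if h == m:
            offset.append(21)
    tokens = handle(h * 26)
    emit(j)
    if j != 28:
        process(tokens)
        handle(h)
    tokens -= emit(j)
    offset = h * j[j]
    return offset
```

Transformed code:
def work(j, offset, tokens):
    tokens = (1 - h) * (tokens * j)
    tokens = tokens[25]
    for j in h:
        h = h - j * h
    offset = [21 for m in j if h == m]
    tokens = handle(h * 26)
    emit(j)
    if j != 28:
        process(tokens)
        handle(h)
    tokens = tokens - emit(j)
    offset = h * j[j]
    return offset

12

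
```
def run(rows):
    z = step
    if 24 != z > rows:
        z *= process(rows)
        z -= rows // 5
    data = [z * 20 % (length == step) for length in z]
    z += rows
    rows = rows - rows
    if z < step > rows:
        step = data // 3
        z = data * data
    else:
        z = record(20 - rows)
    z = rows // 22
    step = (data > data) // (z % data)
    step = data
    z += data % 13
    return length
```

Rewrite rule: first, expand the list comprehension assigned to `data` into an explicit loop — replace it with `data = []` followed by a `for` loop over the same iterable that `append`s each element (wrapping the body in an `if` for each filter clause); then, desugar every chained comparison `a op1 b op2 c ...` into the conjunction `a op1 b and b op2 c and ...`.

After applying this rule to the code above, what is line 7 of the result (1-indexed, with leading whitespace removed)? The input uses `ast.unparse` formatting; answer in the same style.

for length in z:

Transformed code:
def run(rows):
    z = step
    if 24 != z and z > rows:
        z *= process(rows)
        z -= rows // 5
    data = []
    for length in z:
        data.append(z * 20 % (length == step))
    z += rows
    rows = rows - rows
    if z < step and step > rows:
        step = data // 3
        z = data * data
    else:
        z = record(20 - rows)
    z = rows // 22
    step = (data > data) // (z % data)
    step = data
    z += data % 13
    return length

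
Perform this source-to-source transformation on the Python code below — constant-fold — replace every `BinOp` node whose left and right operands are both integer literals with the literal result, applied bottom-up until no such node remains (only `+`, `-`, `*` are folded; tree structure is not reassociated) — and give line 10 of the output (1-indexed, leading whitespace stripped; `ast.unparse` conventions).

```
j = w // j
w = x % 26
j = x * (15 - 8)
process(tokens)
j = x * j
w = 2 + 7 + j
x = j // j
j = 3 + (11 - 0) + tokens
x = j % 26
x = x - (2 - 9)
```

x = x - -7

Transformed code:
j = w // j
w = x % 26
j = x * 7
process(tokens)
j = x * j
w = 9 + j
x = j // j
j = 14 + tokens
x = j % 26
x = x - -7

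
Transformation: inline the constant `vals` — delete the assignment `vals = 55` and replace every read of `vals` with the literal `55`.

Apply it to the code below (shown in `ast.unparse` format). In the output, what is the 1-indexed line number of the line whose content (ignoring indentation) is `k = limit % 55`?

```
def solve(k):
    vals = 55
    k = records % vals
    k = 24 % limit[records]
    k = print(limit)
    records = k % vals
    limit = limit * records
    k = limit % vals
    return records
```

Transformed code:
def solve(k):
    k = records % 55
    k = 24 % limit[records]
    k = print(limit)
    records = k % 55
    limit = limit * records
    k = limit % 55
    return records

7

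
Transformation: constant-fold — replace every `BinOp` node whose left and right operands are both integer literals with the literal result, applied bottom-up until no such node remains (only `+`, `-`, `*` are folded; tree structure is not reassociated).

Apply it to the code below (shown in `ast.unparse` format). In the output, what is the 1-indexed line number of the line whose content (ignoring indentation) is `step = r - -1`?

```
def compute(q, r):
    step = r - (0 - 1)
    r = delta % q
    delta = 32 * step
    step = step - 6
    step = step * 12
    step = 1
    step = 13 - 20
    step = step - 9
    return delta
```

Transformed code:
def compute(q, r):
    step = r - -1
    r = delta % q
    delta = 32 * step
    step = step - 6
    step = step * 12
    step = 1
    step = -7
    step = step - 9
    return delta

2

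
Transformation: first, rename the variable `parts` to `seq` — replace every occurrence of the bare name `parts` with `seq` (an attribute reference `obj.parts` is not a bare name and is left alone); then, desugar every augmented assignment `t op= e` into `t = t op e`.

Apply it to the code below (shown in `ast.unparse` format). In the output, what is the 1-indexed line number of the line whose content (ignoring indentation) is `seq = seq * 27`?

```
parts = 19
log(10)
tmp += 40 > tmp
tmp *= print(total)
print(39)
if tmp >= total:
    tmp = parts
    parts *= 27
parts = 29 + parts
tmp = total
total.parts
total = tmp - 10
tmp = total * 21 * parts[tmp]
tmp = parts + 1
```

Transformed code:
seq = 19
log(10)
tmp = tmp + (40 > tmp)
tmp = tmp * print(total)
print(39)
if tmp >= total:
    tmp = seq
    seq = seq * 27
seq = 29 + seq
tmp = total
total.parts
total = tmp - 10
tmp = total * 21 * seq[tmp]
tmp = seq + 1

8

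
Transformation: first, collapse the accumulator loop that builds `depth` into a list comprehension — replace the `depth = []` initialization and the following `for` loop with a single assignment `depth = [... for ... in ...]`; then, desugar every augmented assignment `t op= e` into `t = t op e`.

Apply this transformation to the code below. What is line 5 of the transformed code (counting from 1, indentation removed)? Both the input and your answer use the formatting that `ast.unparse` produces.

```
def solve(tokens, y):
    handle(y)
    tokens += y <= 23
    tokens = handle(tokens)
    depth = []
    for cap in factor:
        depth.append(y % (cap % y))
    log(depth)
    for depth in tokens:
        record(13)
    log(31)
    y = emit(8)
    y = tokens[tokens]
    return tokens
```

depth = [y % (cap % y) for cap in factor]

Transformed code:
def solve(tokens, y):
    handle(y)
    tokens = tokens + (y <= 23)
    tokens = handle(tokens)
    depth = [y % (cap % y) for cap in factor]
    log(depth)
    for depth in tokens:
        record(13)
    log(31)
    y = emit(8)
    y = tokens[tokens]
    return tokens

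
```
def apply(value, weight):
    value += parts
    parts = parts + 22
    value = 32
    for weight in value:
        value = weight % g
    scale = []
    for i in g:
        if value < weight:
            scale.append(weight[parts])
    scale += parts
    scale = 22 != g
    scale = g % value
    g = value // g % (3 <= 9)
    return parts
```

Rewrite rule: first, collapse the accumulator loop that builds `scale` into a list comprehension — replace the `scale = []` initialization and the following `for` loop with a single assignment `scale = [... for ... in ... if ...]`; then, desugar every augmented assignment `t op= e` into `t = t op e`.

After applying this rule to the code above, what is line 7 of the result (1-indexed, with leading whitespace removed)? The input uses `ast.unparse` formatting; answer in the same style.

scale = [weight[parts] for i in g if value < weight]

Transformed code:
def apply(value, weight):
    value = value + parts
    parts = parts + 22
    value = 32
    for weight in value:
        value = weight % g
    scale = [weight[parts] for i in g if value < weight]
    scale = scale + parts
    scale = 22 != g
    scale = g % value
    g = value // g % (3 <= 9)
    return parts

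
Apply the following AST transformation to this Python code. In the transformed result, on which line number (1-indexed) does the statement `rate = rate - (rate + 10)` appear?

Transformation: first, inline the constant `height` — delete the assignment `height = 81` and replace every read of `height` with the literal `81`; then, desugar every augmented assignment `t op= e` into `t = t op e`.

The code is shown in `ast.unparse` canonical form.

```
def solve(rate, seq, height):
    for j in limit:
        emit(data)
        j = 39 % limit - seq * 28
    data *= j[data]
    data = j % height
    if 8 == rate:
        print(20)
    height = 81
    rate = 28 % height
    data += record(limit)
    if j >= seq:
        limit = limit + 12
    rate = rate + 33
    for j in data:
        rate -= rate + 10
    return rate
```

15

Transformed code:
def solve(rate, seq, height):
    for j in limit:
        emit(data)
        j = 39 % limit - seq * 28
    data = data * j[data]
    data = j % 81
    if 8 == rate:
        print(20)
    rate = 28 % 81
    data = data + record(limit)
    if j >= seq:
        limit = limit + 12
    rate = rate + 33
    for j in data:
        rate = rate - (rate + 10)
    return rate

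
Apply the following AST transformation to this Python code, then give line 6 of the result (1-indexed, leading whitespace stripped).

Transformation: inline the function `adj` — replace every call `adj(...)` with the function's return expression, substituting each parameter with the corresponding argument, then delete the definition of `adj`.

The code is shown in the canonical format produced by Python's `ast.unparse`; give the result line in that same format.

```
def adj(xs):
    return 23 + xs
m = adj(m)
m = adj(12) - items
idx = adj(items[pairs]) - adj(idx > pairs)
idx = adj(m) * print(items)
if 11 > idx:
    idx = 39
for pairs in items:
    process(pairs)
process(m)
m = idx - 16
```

Transformed code:
m = 23 + m
m = 23 + 12 - items
idx = 23 + items[pairs] - (23 + (idx > pairs))
idx = (23 + m) * print(items)
if 11 > idx:
    idx = 39
for pairs in items:
    process(pairs)
process(m)
m = idx - 16

idx = 39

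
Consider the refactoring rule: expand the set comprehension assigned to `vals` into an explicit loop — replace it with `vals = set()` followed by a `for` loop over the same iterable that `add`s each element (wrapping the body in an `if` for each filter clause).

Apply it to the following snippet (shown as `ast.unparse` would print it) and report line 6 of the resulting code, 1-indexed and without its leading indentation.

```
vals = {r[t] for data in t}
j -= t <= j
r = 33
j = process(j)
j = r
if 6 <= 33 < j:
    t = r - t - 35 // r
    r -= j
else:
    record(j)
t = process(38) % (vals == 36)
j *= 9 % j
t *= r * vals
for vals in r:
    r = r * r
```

j = process(j)

Transformed code:
vals = set()
for data in t:
    vals.add(r[t])
j -= t <= j
r = 33
j = process(j)
j = r
if 6 <= 33 < j:
    t = r - t - 35 // r
    r -= j
else:
    record(j)
t = process(38) % (vals == 36)
j *= 9 % j
t *= r * vals
for vals in r:
    r = r * r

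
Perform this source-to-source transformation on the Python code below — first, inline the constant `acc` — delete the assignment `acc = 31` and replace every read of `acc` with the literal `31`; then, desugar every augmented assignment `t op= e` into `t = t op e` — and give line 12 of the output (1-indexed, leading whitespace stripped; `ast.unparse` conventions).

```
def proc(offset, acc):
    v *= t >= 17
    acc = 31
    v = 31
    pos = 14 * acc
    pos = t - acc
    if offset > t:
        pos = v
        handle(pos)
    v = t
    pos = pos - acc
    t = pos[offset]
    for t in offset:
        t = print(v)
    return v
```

for t in offset:

Transformed code:
def proc(offset, acc):
    v = v * (t >= 17)
    v = 31
    pos = 14 * 31
    pos = t - 31
    if offset > t:
        pos = v
        handle(pos)
    v = t
    pos = pos - 31
    t = pos[offset]
    for t in offset:
        t = print(v)
    return v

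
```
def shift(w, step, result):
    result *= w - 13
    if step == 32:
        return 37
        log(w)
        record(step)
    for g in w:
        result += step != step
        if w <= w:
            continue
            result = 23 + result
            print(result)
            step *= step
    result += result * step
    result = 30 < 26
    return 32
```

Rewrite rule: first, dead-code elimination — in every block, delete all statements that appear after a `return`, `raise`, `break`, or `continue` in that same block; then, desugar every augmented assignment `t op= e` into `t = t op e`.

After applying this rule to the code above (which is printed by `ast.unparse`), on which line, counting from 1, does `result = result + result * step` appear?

9

Transformed code:
def shift(w, step, result):
    result = result * (w - 13)
    if step == 32:
        return 37
    for g in w:
        result = result + (step != step)
        if w <= w:
            continue
    result = result + result * step
    result = 30 < 26
    return 32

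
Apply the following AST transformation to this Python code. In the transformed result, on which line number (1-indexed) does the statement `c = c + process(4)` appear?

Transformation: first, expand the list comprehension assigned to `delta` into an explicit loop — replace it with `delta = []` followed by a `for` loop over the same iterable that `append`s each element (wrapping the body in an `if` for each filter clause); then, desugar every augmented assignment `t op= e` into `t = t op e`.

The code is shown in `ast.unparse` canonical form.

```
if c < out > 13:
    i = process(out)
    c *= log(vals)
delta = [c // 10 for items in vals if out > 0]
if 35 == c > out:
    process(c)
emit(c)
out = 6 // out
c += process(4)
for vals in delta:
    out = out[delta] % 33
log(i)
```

Transformed code:
if c < out > 13:
    i = process(out)
    c = c * log(vals)
delta = []
for items in vals:
    if out > 0:
        delta.append(c // 10)
if 35 == c > out:
    process(c)
emit(c)
out = 6 // out
c = c + process(4)
for vals in delta:
    out = out[delta] % 33
log(i)

12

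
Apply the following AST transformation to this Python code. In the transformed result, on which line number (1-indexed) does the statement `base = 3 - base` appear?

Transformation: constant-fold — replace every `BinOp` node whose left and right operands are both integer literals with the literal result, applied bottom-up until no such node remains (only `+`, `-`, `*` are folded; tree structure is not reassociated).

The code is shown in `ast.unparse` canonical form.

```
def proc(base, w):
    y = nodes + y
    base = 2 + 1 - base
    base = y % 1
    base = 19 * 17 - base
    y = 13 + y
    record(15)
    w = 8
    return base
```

Transformed code:
def proc(base, w):
    y = nodes + y
    base = 3 - base
    base = y % 1
    base = 323 - base
    y = 13 + y
    record(15)
    w = 8
    return base

3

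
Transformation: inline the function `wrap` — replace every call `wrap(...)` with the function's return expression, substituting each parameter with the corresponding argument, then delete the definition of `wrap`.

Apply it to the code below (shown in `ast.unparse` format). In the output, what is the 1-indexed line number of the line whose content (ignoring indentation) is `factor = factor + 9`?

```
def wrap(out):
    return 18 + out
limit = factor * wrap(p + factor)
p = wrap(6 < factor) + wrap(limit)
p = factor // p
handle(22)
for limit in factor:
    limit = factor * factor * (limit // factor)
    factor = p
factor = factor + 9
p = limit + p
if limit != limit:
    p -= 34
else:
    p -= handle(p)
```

8

Transformed code:
limit = factor * (18 + (p + factor))
p = 18 + (6 < factor) + (18 + limit)
p = factor // p
handle(22)
for limit in factor:
    limit = factor * factor * (limit // factor)
    factor = p
factor = factor + 9
p = limit + p
if limit != limit:
    p -= 34
else:
    p -= handle(p)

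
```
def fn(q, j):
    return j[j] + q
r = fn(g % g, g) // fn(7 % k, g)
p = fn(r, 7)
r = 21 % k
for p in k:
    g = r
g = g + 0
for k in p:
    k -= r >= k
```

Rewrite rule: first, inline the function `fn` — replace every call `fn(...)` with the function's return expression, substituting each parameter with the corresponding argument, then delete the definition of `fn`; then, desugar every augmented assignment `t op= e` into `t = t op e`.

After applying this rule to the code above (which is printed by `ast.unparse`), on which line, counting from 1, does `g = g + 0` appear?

6

Transformed code:
r = (g[g] + g % g) // (g[g] + 7 % k)
p = 7[7] + r
r = 21 % k
for p in k:
    g = r
g = g + 0
for k in p:
    k = k - (r >= k)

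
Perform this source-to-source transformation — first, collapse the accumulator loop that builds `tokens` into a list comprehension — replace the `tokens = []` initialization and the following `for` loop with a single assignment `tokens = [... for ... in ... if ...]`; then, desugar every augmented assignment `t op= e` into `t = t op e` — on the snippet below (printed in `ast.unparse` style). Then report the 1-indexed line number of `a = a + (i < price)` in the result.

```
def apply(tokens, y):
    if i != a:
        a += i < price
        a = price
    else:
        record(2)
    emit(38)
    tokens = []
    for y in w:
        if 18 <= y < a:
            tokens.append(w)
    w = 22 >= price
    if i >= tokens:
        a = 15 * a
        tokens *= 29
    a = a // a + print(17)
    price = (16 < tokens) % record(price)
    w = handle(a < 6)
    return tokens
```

3

Transformed code:
def apply(tokens, y):
    if i != a:
        a = a + (i < price)
        a = price
    else:
        record(2)
    emit(38)
    tokens = [w for y in w if 18 <= y < a]
    w = 22 >= price
    if i >= tokens:
        a = 15 * a
        tokens = tokens * 29
    a = a // a + print(17)
    price = (16 < tokens) % record(price)
    w = handle(a < 6)
    return tokens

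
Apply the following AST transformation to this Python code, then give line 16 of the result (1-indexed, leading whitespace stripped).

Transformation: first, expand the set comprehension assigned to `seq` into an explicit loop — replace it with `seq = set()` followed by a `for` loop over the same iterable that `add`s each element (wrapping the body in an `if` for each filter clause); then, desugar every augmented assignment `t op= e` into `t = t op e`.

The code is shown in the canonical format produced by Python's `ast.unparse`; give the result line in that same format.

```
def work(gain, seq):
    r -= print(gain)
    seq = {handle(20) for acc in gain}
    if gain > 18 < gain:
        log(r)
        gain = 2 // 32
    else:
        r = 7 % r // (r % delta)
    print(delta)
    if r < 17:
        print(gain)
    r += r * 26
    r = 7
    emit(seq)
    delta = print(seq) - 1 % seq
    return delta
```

emit(seq)

Transformed code:
def work(gain, seq):
    r = r - print(gain)
    seq = set()
    for acc in gain:
        seq.add(handle(20))
    if gain > 18 < gain:
        log(r)
        gain = 2 // 32
    else:
        r = 7 % r // (r % delta)
    print(delta)
    if r < 17:
        print(gain)
    r = r + r * 26
    r = 7
    emit(seq)
    delta = print(seq) - 1 % seq
    return delta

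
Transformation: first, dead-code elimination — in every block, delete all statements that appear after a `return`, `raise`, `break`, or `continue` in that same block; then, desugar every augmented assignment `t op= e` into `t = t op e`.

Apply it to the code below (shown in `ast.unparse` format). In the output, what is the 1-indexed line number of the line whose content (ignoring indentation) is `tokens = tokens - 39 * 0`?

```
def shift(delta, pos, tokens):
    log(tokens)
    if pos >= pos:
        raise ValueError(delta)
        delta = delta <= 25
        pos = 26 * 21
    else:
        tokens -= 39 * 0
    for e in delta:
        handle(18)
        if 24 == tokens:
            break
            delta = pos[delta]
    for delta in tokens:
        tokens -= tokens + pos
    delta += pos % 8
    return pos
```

6

Transformed code:
def shift(delta, pos, tokens):
    log(tokens)
    if pos >= pos:
        raise ValueError(delta)
    else:
        tokens = tokens - 39 * 0
    for e in delta:
        handle(18)
        if 24 == tokens:
            break
    for delta in tokens:
        tokens = tokens - (tokens + pos)
    delta = delta + pos % 8
    return pos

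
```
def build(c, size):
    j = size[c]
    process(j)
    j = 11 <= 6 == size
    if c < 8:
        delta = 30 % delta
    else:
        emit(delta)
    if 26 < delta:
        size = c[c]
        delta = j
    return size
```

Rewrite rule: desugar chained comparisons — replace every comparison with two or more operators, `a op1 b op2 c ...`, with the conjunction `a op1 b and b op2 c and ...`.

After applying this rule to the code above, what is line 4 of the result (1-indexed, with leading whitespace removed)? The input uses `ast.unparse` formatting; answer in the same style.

Transformed code:
def build(c, size):
    j = size[c]
    process(j)
    j = 11 <= 6 and 6 == size
    if c < 8:
        delta = 30 % delta
    else:
        emit(delta)
    if 26 < delta:
        size = c[c]
        delta = j
    return size

j = 11 <= 6 and 6 == size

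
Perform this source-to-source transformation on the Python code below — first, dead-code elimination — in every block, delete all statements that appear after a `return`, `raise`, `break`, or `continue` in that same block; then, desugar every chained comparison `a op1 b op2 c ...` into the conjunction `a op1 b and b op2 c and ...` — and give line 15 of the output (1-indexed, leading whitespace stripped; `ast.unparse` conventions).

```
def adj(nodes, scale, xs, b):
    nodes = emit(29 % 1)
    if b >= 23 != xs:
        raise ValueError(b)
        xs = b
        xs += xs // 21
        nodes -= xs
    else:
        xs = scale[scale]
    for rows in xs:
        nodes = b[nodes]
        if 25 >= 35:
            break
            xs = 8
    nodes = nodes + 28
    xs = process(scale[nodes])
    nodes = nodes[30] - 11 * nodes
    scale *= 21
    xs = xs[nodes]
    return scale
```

xs = xs[nodes]

Transformed code:
def adj(nodes, scale, xs, b):
    nodes = emit(29 % 1)
    if b >= 23 and 23 != xs:
        raise ValueError(b)
    else:
        xs = scale[scale]
    for rows in xs:
        nodes = b[nodes]
        if 25 >= 35:
            break
    nodes = nodes + 28
    xs = process(scale[nodes])
    nodes = nodes[30] - 11 * nodes
    scale *= 21
    xs = xs[nodes]
    return scale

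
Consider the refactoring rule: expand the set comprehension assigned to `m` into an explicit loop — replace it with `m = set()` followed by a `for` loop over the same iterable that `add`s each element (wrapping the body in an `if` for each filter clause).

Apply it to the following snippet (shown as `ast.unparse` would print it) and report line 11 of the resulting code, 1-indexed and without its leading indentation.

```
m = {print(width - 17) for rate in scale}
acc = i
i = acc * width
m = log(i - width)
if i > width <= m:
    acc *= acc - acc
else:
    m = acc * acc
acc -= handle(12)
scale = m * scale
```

acc -= handle(12)

Transformed code:
m = set()
for rate in scale:
    m.add(print(width - 17))
acc = i
i = acc * width
m = log(i - width)
if i > width <= m:
    acc *= acc - acc
else:
    m = acc * acc
acc -= handle(12)
scale = m * scale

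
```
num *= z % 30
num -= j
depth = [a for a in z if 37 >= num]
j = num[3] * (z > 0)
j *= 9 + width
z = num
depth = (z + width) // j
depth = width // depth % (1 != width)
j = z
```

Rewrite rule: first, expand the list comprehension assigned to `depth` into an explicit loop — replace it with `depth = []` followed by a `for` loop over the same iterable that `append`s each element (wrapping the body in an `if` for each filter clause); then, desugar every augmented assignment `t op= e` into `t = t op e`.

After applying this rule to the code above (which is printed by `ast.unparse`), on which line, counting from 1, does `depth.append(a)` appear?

Transformed code:
num = num * (z % 30)
num = num - j
depth = []
for a in z:
    if 37 >= num:
        depth.append(a)
j = num[3] * (z > 0)
j = j * (9 + width)
z = num
depth = (z + width) // j
depth = width // depth % (1 != width)
j = z

6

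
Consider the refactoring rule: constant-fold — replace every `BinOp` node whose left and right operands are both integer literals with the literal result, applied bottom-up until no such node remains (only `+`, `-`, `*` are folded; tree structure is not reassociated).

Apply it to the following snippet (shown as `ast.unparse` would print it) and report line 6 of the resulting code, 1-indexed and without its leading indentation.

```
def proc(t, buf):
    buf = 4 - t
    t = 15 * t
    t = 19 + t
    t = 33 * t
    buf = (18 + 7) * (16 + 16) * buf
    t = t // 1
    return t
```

buf = 800 * buf

Transformed code:
def proc(t, buf):
    buf = 4 - t
    t = 15 * t
    t = 19 + t
    t = 33 * t
    buf = 800 * buf
    t = t // 1
    return t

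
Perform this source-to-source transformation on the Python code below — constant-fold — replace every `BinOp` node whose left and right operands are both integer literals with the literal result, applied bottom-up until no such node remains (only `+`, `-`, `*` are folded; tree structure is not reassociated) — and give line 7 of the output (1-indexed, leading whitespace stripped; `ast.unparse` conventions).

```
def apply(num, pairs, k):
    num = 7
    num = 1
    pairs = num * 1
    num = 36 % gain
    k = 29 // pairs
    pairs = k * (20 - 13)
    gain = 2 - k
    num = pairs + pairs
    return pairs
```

Transformed code:
def apply(num, pairs, k):
    num = 7
    num = 1
    pairs = num * 1
    num = 36 % gain
    k = 29 // pairs
    pairs = k * 7
    gain = 2 - k
    num = pairs + pairs
    return pairs

pairs = k * 7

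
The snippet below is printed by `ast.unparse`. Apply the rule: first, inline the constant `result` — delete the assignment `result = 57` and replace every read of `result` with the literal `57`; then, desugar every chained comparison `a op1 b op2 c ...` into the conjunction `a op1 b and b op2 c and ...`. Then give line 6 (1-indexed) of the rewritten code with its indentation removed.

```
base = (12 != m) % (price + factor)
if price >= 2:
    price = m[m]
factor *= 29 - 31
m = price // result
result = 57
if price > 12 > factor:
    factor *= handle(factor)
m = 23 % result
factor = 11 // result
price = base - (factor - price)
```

Transformed code:
base = (12 != m) % (price + factor)
if price >= 2:
    price = m[m]
factor *= 29 - 31
m = price // 57
if price > 12 and 12 > factor:
    factor *= handle(factor)
m = 23 % 57
factor = 11 // 57
price = base - (factor - price)

if price > 12 and 12 > factor:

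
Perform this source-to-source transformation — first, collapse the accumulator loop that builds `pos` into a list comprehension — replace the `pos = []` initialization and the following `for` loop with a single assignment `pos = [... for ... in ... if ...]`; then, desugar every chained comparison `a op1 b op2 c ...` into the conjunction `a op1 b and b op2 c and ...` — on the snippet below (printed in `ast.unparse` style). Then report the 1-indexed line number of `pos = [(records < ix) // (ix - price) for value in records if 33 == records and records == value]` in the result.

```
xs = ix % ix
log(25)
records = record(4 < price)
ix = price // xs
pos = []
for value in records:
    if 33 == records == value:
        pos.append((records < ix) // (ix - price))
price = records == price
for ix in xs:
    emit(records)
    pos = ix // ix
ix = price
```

Transformed code:
xs = ix % ix
log(25)
records = record(4 < price)
ix = price // xs
pos = [(records < ix) // (ix - price) for value in records if 33 == records and records == value]
price = records == price
for ix in xs:
    emit(records)
    pos = ix // ix
ix = price

5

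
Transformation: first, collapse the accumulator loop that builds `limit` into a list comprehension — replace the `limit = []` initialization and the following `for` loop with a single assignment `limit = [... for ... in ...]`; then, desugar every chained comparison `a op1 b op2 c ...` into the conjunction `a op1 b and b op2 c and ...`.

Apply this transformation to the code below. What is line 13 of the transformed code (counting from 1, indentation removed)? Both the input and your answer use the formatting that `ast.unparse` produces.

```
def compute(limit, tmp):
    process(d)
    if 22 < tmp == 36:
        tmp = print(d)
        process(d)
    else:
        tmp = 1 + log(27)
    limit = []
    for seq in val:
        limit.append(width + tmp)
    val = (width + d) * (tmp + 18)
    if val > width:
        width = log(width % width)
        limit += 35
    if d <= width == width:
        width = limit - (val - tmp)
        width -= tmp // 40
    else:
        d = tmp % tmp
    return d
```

if d <= width and width == width:

Transformed code:
def compute(limit, tmp):
    process(d)
    if 22 < tmp and tmp == 36:
        tmp = print(d)
        process(d)
    else:
        tmp = 1 + log(27)
    limit = [width + tmp for seq in val]
    val = (width + d) * (tmp + 18)
    if val > width:
        width = log(width % width)
        limit += 35
    if d <= width and width == width:
        width = limit - (val - tmp)
        width -= tmp // 40
    else:
        d = tmp % tmp
    return d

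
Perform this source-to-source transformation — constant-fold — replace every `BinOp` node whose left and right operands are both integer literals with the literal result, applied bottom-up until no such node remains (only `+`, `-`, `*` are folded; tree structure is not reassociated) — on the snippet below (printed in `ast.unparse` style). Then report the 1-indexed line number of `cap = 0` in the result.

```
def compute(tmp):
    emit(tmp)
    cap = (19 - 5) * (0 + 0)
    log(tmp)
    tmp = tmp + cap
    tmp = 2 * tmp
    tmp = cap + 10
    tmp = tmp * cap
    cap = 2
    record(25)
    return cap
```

Transformed code:
def compute(tmp):
    emit(tmp)
    cap = 0
    log(tmp)
    tmp = tmp + cap
    tmp = 2 * tmp
    tmp = cap + 10
    tmp = tmp * cap
    cap = 2
    record(25)
    return cap

3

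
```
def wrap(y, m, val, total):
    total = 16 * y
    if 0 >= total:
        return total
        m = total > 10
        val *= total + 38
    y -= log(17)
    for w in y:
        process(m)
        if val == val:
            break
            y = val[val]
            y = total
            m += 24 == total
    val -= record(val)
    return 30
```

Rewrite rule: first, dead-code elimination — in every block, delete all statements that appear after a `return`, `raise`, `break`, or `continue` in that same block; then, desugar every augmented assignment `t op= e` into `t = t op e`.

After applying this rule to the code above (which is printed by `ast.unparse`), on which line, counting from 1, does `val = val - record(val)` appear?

10

Transformed code:
def wrap(y, m, val, total):
    total = 16 * y
    if 0 >= total:
        return total
    y = y - log(17)
    for w in y:
        process(m)
        if val == val:
            break
    val = val - record(val)
    return 30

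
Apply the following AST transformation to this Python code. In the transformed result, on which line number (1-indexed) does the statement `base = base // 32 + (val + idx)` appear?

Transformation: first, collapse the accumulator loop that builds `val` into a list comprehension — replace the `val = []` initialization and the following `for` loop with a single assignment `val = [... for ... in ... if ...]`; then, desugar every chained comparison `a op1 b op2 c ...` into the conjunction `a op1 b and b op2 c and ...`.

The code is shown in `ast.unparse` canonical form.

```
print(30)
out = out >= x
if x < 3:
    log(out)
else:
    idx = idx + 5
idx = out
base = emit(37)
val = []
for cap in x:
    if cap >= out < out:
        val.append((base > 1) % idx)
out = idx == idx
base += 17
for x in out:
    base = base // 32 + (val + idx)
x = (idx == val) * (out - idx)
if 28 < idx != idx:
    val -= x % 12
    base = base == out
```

13

Transformed code:
print(30)
out = out >= x
if x < 3:
    log(out)
else:
    idx = idx + 5
idx = out
base = emit(37)
val = [(base > 1) % idx for cap in x if cap >= out and out < out]
out = idx == idx
base += 17
for x in out:
    base = base // 32 + (val + idx)
x = (idx == val) * (out - idx)
if 28 < idx and idx != idx:
    val -= x % 12
    base = base == out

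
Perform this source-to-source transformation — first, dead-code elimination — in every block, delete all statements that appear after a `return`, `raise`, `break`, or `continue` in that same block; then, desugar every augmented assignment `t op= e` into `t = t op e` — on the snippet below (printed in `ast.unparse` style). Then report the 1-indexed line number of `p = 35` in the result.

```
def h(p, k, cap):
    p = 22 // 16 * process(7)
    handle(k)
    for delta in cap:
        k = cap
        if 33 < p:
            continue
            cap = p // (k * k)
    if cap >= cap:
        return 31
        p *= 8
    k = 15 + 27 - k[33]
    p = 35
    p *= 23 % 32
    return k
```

11

Transformed code:
def h(p, k, cap):
    p = 22 // 16 * process(7)
    handle(k)
    for delta in cap:
        k = cap
        if 33 < p:
            continue
    if cap >= cap:
        return 31
    k = 15 + 27 - k[33]
    p = 35
    p = p * (23 % 32)
    return k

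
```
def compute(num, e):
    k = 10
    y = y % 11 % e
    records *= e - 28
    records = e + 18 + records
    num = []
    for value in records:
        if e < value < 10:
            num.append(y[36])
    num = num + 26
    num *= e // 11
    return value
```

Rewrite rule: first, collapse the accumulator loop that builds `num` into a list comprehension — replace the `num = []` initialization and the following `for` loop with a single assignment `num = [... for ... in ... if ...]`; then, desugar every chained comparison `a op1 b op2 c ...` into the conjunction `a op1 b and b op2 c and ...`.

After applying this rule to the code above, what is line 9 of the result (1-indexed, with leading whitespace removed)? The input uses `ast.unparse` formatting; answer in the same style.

Transformed code:
def compute(num, e):
    k = 10
    y = y % 11 % e
    records *= e - 28
    records = e + 18 + records
    num = [y[36] for value in records if e < value and value < 10]
    num = num + 26
    num *= e // 11
    return value

return value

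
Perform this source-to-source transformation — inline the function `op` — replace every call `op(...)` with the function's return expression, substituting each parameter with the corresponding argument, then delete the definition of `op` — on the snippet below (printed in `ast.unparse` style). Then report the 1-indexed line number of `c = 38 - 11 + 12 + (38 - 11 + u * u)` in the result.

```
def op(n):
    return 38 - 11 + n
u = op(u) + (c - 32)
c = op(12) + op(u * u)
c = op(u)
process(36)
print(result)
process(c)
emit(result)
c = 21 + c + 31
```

2

Transformed code:
u = 38 - 11 + u + (c - 32)
c = 38 - 11 + 12 + (38 - 11 + u * u)
c = 38 - 11 + u
process(36)
print(result)
process(c)
emit(result)
c = 21 + c + 31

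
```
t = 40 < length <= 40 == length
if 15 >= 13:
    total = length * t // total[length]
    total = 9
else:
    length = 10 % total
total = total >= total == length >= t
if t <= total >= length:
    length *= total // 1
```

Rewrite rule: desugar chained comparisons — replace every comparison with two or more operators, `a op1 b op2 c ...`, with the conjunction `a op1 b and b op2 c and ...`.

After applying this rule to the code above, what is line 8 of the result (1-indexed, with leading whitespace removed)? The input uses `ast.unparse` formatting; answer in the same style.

if t <= total and total >= length:

Transformed code:
t = 40 < length and length <= 40 and (40 == length)
if 15 >= 13:
    total = length * t // total[length]
    total = 9
else:
    length = 10 % total
total = total >= total and total == length and (length >= t)
if t <= total and total >= length:
    length *= total // 1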